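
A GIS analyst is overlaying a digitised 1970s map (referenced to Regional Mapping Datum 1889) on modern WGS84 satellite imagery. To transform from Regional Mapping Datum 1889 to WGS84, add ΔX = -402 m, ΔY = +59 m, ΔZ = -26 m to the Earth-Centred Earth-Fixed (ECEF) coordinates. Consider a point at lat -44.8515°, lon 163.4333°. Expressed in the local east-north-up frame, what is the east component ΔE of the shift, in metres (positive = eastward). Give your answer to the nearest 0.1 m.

ΔE = 58.1 m

At φ = -44.8515°, λ = 163.4333°: sin φ = -0.705272, cos φ = 0.708937, sin λ = 0.285131, cos λ = -0.958488.
ΔE = −sin λ·ΔX + cos λ·ΔY = −(0.285131)·(-402) + (-0.958488)·(59) = 58.07 m.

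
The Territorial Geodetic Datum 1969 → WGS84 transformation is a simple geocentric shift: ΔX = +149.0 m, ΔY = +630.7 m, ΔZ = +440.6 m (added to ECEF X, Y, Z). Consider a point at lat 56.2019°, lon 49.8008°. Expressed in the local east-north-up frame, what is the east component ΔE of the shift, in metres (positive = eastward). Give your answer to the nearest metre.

ΔE = 293 m

The local east axis at (φ, λ) is (−sin λ, cos λ, 0), so ΔE = −sin(49.8008°)·149.0 + cos(49.8008°)·630.7 = 293.28 m.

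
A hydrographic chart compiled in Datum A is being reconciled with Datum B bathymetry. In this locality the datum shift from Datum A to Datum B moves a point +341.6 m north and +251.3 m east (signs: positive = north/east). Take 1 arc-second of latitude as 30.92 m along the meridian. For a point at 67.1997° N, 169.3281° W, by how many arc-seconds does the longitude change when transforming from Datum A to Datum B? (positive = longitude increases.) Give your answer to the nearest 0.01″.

Δλ = 20.97″

At latitude 67.1997°, cos φ = 0.387520.
1″ of longitude at this latitude = 30.92 × cos φ = 11.9821 m, so Δλ = 251.3 / 11.9821 = 20.973″.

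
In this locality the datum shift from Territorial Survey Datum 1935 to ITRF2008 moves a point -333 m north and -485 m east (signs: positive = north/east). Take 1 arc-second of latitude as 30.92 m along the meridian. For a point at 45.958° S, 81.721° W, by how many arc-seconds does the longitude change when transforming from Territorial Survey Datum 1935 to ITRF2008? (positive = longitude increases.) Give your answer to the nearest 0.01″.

At latitude -45.958°, cos φ = 0.695185.
1″ of longitude at this latitude = 30.92 × cos φ = 21.4951 m, so Δλ = -485.0 / 21.4951 = -22.563″.

Δλ = -22.56″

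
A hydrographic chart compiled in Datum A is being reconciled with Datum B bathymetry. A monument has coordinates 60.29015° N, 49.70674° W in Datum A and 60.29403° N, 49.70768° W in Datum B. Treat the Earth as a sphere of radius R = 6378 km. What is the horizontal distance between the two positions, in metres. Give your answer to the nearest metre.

435 m

Δφ = 60.29403° − 60.29015° = +0.00388°; Δλ = -49.70768° − -49.70674° = -0.00094°.
1° along a meridian = πR/180 = 111317 m.
ΔN = Δφ × 111317 = 431.9 m; ΔE = Δλ × 111317 × cos(60.29015°) = -0.00094 × 111317 × 0.495608 = -51.9 m.
Distance = √(ΔE² + ΔN²) = √((-51.9)² + 431.9²) = 435.0 m.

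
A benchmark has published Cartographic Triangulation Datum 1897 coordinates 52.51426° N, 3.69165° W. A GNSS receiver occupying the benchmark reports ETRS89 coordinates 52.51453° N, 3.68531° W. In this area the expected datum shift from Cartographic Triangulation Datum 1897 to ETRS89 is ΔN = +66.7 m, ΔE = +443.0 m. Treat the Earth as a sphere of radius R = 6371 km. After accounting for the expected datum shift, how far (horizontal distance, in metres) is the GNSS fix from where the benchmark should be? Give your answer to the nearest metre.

Observed coordinate differences: Δφ = +0.00027°, Δλ = +0.00634°.
Converting to metres (1° lat = 111195 m, cos φ = 0.608564): observed ΔN = 30.0 m, observed ΔE = 429.0 m.
Subtracting the expected shift leaves a residual of 30.0 − (66.7) = -36.7 m north and 429.0 − (443.0) = -14.0 m east.
Residual distance = √((-36.7)² + (-14.0)²) = 39.3 m.

39 m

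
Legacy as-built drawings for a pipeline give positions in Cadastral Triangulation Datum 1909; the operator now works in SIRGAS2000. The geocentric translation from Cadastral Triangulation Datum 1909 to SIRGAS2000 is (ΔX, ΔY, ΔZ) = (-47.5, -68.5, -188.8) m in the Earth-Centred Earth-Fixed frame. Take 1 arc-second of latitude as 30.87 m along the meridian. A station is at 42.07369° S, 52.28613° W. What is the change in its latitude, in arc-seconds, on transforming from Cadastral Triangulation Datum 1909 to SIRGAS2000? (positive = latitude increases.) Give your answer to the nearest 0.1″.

Δφ = -4.0″

sin φ = -0.670086, cos φ = 0.742284, sin λ = -0.791075, cos λ = 0.611719.
North component: ΔN = −sin φ cos λ·ΔX − sin φ sin λ·ΔY + cos φ·ΔZ = −(-0.670086)(0.611719)(-47.5) − (-0.670086)(-0.791075)(-68.5) + (0.742284)(-188.8) = -123.30 m.
1° of latitude spans 3600 × 30.87 = 111132 m, so Δφ = -123.30 / 111132 × 3600 = -3.994″.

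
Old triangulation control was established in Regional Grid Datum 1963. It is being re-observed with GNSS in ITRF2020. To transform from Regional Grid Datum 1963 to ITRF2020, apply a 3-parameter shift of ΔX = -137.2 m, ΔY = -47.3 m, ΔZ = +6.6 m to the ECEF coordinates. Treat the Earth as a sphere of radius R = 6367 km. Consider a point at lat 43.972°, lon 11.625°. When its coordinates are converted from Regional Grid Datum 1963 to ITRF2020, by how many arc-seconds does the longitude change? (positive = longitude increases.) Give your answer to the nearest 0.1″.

Δλ = -0.8″

sin φ = 0.694307, cos φ = 0.719679, sin λ = 0.201505, cos λ = 0.979487.
East component: ΔE = −sin λ·ΔX + cos λ·ΔY = −(0.201505)(-137.2) + (0.979487)(-47.3) = -18.68 m.
1° of latitude spans πR/180 = 111125 m; at latitude φ, 1° of longitude spans that × cos φ = 79974.4 m, so Δλ = -18.68 / 79974.4 × 3600 = -0.841″.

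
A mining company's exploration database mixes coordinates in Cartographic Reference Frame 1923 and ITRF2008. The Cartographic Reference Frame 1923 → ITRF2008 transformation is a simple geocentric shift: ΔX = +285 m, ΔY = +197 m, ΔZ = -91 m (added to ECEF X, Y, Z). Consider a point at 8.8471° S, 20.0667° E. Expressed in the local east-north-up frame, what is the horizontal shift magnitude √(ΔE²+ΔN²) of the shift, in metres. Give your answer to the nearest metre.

At φ = -8.8471°, λ = 20.0667°: sin φ = -0.153798, cos φ = 0.988102, sin λ = 0.343114, cos λ = 0.939294.
ΔE = −sin λ·ΔX + cos λ·ΔY = −(0.343114)·(285) + (0.939294)·(197) = 87.25 m.
ΔN = −sin φ cos λ·ΔX − sin φ sin λ·ΔY + cos φ·ΔZ = −(-0.153798)(0.939294)(285) − (-0.153798)(0.343114)(197) + (0.988102)(-91) = -38.35 m.
Horizontal magnitude = √(ΔE² + ΔN²) = √(87.25² + (-38.35)²) = 95.31 m.

95 m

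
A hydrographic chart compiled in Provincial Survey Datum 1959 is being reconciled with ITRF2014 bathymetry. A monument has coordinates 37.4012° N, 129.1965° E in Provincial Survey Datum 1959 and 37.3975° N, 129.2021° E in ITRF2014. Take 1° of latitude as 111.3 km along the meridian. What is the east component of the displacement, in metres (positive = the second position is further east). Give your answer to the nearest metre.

ΔE = 495 m

Δφ = 37.3975° − 37.4012° = -0.0037°; Δλ = 129.2021° − 129.1965° = +0.0056°.
ΔN = Δφ × 111300 = -411.8 m; ΔE = Δλ × 111300 × cos(37.4012°) = +0.0056 × 111300 × 0.794402 = 495.1 m.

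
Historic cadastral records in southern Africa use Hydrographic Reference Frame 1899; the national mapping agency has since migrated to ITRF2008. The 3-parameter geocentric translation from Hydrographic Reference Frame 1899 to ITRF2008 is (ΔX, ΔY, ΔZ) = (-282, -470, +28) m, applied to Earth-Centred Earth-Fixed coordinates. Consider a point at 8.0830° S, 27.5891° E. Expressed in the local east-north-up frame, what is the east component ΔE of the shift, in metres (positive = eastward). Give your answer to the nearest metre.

ΔE = -286 m

At φ = -8.0830°, λ = 27.5891°: sin φ = -0.140607, cos φ = 0.990065, sin λ = 0.463127, cos λ = 0.886292.
ΔE = −sin λ·ΔX + cos λ·ΔY = −(0.463127)·(-282) + (0.886292)·(-470) = -285.96 m.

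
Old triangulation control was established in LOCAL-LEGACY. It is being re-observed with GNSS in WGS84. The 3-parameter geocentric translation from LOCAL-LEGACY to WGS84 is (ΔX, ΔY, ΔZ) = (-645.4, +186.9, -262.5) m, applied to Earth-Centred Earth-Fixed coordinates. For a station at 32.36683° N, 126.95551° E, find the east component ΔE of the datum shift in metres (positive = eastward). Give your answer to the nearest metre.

At φ = 32.36683°, λ = 126.95551°: sin φ = 0.535338, cos φ = 0.844638, sin λ = 0.799103, cos λ = -0.601195.
ΔE = −sin λ·ΔX + cos λ·ΔY = −(0.799103)·(-645.4) + (-0.601195)·(186.9) = 403.38 m.

ΔE = 403 m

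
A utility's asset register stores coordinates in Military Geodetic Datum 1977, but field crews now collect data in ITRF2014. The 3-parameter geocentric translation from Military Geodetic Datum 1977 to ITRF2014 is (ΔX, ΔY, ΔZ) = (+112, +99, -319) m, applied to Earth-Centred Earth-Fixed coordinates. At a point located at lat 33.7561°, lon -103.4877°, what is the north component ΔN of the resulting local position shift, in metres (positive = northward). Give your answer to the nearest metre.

ΔN = -197 m

The local north axis is (−sin φ cos λ, −sin φ sin λ, cos φ), giving ΔN = 14.515 + 53.493 − 265.220 = -197.21 m.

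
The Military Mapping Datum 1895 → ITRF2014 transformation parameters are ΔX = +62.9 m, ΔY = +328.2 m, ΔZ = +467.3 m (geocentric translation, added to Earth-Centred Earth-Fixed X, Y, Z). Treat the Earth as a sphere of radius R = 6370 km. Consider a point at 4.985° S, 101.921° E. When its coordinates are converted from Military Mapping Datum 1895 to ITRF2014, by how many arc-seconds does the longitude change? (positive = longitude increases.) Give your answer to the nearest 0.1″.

Δλ = -4.2″

sin φ = -0.086895, cos φ = 0.996217, sin λ = 0.978433, cos λ = -0.206563.
East component: ΔE = −sin λ·ΔX + cos λ·ΔY = −(0.978433)(62.9) + (-0.206563)(328.2) = -129.34 m.
1° of latitude spans πR/180 = 111177 m; at latitude φ, 1° of longitude spans that × cos φ = 110756.9 m, so Δλ = -129.34 / 110756.9 × 3600 = -4.204″.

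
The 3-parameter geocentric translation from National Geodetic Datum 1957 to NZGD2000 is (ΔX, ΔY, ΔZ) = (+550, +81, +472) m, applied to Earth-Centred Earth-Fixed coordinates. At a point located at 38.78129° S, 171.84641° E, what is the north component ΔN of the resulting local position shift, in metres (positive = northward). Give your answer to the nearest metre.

The local north axis is (−sin φ cos λ, −sin φ sin λ, cos φ), giving ΔN = -341.010 + 7.196 + 367.944 = 34.13 m.

ΔN = 34 m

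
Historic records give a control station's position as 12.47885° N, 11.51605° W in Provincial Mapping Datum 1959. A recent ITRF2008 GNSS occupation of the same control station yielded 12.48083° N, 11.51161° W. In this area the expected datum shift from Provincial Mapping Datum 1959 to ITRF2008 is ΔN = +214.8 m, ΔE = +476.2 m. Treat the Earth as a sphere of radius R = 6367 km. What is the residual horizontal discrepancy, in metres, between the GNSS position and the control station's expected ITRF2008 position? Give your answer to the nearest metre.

Observed coordinate differences: Δφ = +0.00198°, Δλ = +0.00444°.
Converting to metres (1° lat = 111125 m, cos φ = 0.976376): observed ΔN = 220.0 m, observed ΔE = 481.7 m.
Subtracting the expected shift leaves a residual of 220.0 − (214.8) = 5.2 m north and 481.7 − (476.2) = 5.5 m east.
Residual distance = √(5.2² + 5.5²) = 7.6 m.

8 m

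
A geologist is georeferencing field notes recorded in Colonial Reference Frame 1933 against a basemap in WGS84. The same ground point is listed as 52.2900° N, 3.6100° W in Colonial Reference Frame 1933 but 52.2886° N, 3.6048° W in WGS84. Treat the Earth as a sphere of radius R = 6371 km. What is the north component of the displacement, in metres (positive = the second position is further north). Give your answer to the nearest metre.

Δφ = 52.2886° − 52.2900° = -0.0014°; Δλ = -3.6048° − -3.6100° = +0.0052°.
1° along a meridian = πR/180 = 111195 m.
ΔN = Δφ × 111195 = -155.7 m; ΔE = Δλ × 111195 × cos(52.2900°) = +0.0052 × 111195 × 0.611665 = 353.7 m.

ΔN = -156 m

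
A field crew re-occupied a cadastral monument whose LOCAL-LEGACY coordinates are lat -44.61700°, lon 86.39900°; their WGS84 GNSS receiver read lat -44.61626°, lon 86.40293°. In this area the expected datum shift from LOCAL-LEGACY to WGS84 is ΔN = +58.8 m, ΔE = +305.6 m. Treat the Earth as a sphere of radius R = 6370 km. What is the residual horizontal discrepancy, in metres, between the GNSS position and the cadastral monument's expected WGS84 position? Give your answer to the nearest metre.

24 m

Observed coordinate differences: Δφ = +0.00074°, Δλ = +0.00393°.
Converting to metres (1° lat = 111177 m, cos φ = 0.711818): observed ΔN = 82.3 m, observed ΔE = 311.0 m.
Subtracting the expected shift leaves a residual of 82.3 − (58.8) = 23.5 m north and 311.0 − (305.6) = 5.4 m east.
Residual distance = √(23.5² + 5.4²) = 24.1 m.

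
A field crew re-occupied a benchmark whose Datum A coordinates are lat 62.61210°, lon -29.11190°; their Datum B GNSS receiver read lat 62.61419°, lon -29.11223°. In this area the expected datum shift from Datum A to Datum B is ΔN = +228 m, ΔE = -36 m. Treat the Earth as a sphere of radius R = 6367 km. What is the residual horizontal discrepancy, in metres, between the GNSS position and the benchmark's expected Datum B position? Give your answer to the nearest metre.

20 m

Observed coordinate differences: Δφ = +0.00209°, Δλ = -0.00033°.
Converting to metres (1° lat = 111125 m, cos φ = 0.460012): observed ΔN = 232.3 m, observed ΔE = -16.9 m.
Subtracting the expected shift leaves a residual of 232.3 − (228) = 4.3 m north and -16.9 − (-36) = 19.1 m east.
Residual distance = √(4.3² + 19.1²) = 19.6 m.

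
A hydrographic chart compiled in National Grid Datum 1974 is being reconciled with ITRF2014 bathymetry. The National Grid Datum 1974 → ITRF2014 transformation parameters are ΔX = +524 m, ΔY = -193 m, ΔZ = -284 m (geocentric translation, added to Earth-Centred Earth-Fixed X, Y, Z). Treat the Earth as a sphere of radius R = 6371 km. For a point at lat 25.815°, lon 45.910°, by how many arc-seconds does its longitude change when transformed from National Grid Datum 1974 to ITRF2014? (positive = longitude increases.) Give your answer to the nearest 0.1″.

sin φ = 0.435467, cos φ = 0.900205, sin λ = 0.718248, cos λ = 0.695787.
East component: ΔE = −sin λ·ΔX + cos λ·ΔY = −(0.718248)(524) + (0.695787)(-193) = -510.65 m.
1° of latitude spans πR/180 = 111195 m; at latitude φ, 1° of longitude spans that × cos φ = 100098.2 m, so Δλ = -510.65 / 100098.2 × 3600 = -18.365″.

Δλ = -18.4″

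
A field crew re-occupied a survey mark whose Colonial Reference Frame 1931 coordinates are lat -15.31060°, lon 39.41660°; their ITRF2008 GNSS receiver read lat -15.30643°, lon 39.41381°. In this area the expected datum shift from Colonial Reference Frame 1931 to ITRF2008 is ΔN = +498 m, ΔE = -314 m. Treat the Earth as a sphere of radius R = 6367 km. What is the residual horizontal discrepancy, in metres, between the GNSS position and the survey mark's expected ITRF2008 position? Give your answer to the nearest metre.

Observed coordinate differences: Δφ = +0.00417°, Δλ = -0.00279°.
Converting to metres (1° lat = 111125 m, cos φ = 0.964509): observed ΔN = 463.4 m, observed ΔE = -299.0 m.
Subtracting the expected shift leaves a residual of 463.4 − (498) = -34.6 m north and -299.0 − (-314) = 15.0 m east.
Residual distance = √((-34.6)² + 15.0²) = 37.7 m.

38 m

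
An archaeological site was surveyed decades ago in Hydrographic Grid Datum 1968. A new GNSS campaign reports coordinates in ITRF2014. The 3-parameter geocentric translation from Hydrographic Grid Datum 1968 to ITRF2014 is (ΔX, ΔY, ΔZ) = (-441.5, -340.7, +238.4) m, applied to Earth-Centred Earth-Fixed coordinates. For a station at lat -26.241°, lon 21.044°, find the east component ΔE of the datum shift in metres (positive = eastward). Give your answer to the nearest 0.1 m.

ΔE = -159.4 m

At φ = -26.241°, λ = 21.044°: sin φ = -0.442148, cos φ = 0.896942, sin λ = 0.359085, cos λ = 0.933305.
ΔE = −sin λ·ΔX + cos λ·ΔY = −(0.359085)·(-441.5) + (0.933305)·(-340.7) = -159.44 m.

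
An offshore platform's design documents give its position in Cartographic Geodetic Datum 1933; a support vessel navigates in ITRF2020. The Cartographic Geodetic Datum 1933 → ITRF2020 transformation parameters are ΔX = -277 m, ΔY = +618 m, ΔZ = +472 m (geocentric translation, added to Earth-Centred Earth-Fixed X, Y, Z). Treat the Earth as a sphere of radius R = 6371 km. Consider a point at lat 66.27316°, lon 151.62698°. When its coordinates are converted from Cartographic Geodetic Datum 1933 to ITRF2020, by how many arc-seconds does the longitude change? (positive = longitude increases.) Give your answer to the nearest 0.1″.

sin φ = 0.915474, cos φ = 0.402377, sin λ = 0.475210, cos λ = -0.879872.
East component: ΔE = −sin λ·ΔX + cos λ·ΔY = −(0.475210)(-277) + (-0.879872)(618) = -412.13 m.
1° of latitude spans πR/180 = 111195 m; at latitude φ, 1° of longitude spans that × cos φ = 44742.2 m, so Δλ = -412.13 / 44742.2 × 3600 = -33.160″.

Δλ = -33.2″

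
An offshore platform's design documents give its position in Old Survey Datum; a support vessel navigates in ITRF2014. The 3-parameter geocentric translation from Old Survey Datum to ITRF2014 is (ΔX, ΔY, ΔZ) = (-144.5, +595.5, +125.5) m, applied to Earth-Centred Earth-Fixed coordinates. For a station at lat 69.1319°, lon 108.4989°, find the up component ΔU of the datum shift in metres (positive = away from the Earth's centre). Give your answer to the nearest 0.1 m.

The local up (radial) axis is (cos φ cos λ, cos φ sin λ, sin φ), giving ΔU = 16.332 + 201.167 + 117.268 = 334.77 m.

ΔU = 334.8 m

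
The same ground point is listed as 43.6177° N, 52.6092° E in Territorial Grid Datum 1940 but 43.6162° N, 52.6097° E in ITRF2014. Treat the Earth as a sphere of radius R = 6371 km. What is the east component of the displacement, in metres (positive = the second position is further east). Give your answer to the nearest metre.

Δφ = 43.6162° − 43.6177° = -0.0015°; Δλ = 52.6097° − 52.6092° = +0.0005°.
1° along a meridian = πR/180 = 111195 m.
ΔN = Δφ × 111195 = -166.8 m; ΔE = Δλ × 111195 × cos(43.6177°) = +0.0005 × 111195 × 0.723959 = 40.3 m.

ΔE = 40 m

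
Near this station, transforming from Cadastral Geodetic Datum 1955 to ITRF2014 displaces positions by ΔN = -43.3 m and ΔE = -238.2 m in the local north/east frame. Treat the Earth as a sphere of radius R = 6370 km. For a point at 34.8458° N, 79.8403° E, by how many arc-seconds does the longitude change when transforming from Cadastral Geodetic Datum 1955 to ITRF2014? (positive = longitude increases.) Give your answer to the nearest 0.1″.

Δλ = -9.4″

At latitude 34.8458°, cos φ = 0.820693.
One radian of longitude at latitude φ spans R cos φ, so Δλ = ΔE / (R cos φ) = -238.2 / (6370000 × 0.820693) = -4.5564e-05 rad = -9.398″.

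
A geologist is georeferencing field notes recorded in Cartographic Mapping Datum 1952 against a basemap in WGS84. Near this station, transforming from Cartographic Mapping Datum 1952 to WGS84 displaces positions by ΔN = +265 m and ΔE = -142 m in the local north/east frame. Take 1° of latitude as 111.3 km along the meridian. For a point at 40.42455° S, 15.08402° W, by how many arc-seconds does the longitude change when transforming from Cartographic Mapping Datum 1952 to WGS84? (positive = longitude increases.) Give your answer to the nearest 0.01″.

At latitude -40.42455°, cos φ = 0.761261.
1° of longitude at this latitude = 111.3 × cos φ = 84.73 km, so Δλ = -142.0 / 84728.3 = -0.0016759° = -6.033″.

Δλ = -6.03″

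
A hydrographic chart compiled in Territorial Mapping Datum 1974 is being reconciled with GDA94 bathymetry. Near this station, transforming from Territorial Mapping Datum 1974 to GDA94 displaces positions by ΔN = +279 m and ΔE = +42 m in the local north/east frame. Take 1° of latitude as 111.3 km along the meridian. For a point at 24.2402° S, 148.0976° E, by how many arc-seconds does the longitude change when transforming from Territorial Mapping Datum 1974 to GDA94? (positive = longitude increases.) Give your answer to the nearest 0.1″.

At latitude -24.2402°, cos φ = 0.911832.
1° of longitude at this latitude = 111.3 × cos φ = 101.49 km, so Δλ = 42.0 / 101486.9 = 0.0004138° = 1.490″.

Δλ = 1.5″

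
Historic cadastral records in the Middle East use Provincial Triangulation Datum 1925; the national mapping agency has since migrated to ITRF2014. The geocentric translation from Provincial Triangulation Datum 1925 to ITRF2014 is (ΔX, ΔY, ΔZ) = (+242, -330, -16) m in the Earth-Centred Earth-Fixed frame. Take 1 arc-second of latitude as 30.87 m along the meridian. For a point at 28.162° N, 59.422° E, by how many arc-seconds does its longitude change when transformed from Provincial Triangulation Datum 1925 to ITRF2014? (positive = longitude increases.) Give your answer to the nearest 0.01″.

Δλ = -13.82″

sin φ = 0.471966, cos φ = 0.881617, sin λ = 0.860937, cos λ = 0.508711.
East component: ΔE = −sin λ·ΔX + cos λ·ΔY = −(0.860937)(242) + (0.508711)(-330) = -376.22 m.
1° of latitude spans 3600 × 30.87 = 111132 m; at latitude φ, 1° of longitude spans that × cos φ = 97975.8 m, so Δλ = -376.22 / 97975.8 × 3600 = -13.824″.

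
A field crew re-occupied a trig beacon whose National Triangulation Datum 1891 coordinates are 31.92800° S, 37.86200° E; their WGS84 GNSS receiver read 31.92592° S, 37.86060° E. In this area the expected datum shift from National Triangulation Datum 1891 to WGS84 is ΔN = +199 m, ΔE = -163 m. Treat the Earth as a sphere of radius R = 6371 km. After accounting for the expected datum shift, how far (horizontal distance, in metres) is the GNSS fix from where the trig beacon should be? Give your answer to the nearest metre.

45 m

Observed coordinate differences: Δφ = +0.00208°, Δλ = -0.00140°.
Converting to metres (1° lat = 111195 m, cos φ = 0.848713): observed ΔN = 231.3 m, observed ΔE = -132.1 m.
Subtracting the expected shift leaves a residual of 231.3 − (199) = 32.3 m north and -132.1 − (-163) = 30.9 m east.
Residual distance = √(32.3² + 30.9²) = 44.7 m.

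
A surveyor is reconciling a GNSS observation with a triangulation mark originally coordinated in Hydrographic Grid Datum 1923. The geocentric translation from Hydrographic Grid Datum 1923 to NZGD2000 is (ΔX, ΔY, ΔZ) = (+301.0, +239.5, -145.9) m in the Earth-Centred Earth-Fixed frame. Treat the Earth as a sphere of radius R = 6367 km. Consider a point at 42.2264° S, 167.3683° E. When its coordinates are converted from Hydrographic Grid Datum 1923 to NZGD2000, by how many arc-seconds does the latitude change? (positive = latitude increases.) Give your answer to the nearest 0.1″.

Δφ = -8.8″

sin φ = -0.672062, cos φ = 0.740495, sin λ = 0.218683, cos λ = -0.975796.
North component: ΔN = −sin φ cos λ·ΔX − sin φ sin λ·ΔY + cos φ·ΔZ = −(-0.672062)(-0.975796)(301.0) − (-0.672062)(0.218683)(239.5) + (0.740495)(-145.9) = -270.23 m.
1° of latitude spans πR/180 = 111125 m, so Δφ = -270.23 / 111125 × 3600 = -8.754″.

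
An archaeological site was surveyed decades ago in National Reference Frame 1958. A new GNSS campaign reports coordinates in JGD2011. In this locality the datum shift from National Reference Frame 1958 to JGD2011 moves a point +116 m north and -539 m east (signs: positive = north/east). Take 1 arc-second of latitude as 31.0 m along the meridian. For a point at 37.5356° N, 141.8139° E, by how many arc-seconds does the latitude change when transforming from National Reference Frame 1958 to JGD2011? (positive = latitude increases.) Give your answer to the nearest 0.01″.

1″ of latitude = 31.00 m, so Δφ = 116.0 / 31.00 = 3.742″.

Δφ = 3.74″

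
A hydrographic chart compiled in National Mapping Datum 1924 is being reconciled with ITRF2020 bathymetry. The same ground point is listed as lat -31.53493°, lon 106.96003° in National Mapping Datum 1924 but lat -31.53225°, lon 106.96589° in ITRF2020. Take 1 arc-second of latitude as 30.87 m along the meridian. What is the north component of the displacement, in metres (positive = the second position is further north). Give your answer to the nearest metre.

ΔN = 298 m

Δφ = -31.53225° − -31.53493° = +0.00268°; Δλ = 106.96589° − 106.96003° = +0.00586°.
1° of latitude = 3600 × 30.87 = 111132 m.
ΔN = Δφ × 111132 = 297.8 m; ΔE = Δλ × 111132 × cos(-31.53493°) = +0.00586 × 111132 × 0.852321 = 555.1 m.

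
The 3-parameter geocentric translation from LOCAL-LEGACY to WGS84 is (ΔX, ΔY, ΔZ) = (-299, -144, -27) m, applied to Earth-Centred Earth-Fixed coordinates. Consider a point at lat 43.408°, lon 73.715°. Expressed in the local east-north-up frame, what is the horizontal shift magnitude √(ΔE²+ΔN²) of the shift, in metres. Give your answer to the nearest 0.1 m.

The local east axis at (φ, λ) is (−sin λ, cos λ, 0), so ΔE = −sin(73.715°)·(-299) + cos(73.715°)·(-144) = 246.62 m.
The local north axis is (−sin φ cos λ, −sin φ sin λ, cos φ), giving ΔN = 57.617 + 94.985 − 19.615 = 132.99 m.
Horizontal magnitude = √(ΔE² + ΔN²) = √(246.62² + 132.99²) = 280.19 m.

280.2 m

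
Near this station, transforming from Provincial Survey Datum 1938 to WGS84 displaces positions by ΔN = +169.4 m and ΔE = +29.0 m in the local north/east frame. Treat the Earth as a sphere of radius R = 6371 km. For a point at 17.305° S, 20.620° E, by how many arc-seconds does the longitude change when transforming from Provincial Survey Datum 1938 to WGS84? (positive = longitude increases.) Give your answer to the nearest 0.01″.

Δλ = 0.98″

At latitude -17.305°, cos φ = 0.954735.
One radian of longitude at latitude φ spans R cos φ, so Δλ = ΔE / (R cos φ) = 29.0 / (6371000 × 0.954735) = 4.7677e-06 rad = 0.983″.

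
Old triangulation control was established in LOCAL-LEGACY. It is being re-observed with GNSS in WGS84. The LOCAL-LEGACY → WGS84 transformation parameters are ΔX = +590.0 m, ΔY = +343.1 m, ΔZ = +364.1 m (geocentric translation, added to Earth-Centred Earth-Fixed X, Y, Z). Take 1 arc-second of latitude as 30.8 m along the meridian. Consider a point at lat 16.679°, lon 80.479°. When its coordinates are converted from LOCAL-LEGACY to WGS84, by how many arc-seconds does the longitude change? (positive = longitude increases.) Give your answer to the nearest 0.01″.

sin φ = 0.287009, cos φ = 0.957928, sin λ = 0.986225, cos λ = 0.165409.
East component: ΔE = −sin λ·ΔX + cos λ·ΔY = −(0.986225)(590.0) + (0.165409)(343.1) = -525.12 m.
1° of latitude spans 3600 × 30.80 = 110880 m; at latitude φ, 1° of longitude spans that × cos φ = 106215.0 m, so Δλ = -525.12 / 106215.0 × 3600 = -17.798″.

Δλ = -17.80″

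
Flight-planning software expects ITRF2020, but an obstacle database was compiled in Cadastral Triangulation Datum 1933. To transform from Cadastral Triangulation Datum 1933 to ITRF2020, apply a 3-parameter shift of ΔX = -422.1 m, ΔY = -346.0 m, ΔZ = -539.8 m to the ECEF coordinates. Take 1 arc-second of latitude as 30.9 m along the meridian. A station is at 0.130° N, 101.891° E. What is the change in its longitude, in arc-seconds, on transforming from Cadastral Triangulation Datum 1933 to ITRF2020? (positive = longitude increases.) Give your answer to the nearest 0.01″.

Δλ = 15.67″

sin φ = 0.002269, cos φ = 0.999997, sin λ = 0.978541, cos λ = -0.206050.
East component: ΔE = −sin λ·ΔX + cos λ·ΔY = −(0.978541)(-422.1) + (-0.206050)(-346.0) = 484.34 m.
1° of latitude spans 3600 × 30.90 = 111240 m; at latitude φ, 1° of longitude spans that × cos φ = 111239.7 m, so Δλ = 484.34 / 111239.7 × 3600 = 15.674″.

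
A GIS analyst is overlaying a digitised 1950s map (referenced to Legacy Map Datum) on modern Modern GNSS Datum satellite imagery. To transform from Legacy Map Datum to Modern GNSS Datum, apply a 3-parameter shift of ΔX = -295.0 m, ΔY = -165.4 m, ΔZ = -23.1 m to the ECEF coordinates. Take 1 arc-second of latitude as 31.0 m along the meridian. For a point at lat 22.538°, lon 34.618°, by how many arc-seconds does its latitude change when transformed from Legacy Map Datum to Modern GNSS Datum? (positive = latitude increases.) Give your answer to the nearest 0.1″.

Δφ = 3.5″

sin φ = 0.383296, cos φ = 0.923626, sin λ = 0.568102, cos λ = 0.822958.
North component: ΔN = −sin φ cos λ·ΔX − sin φ sin λ·ΔY + cos φ·ΔZ = −(0.383296)(0.822958)(-295.0) − (0.383296)(0.568102)(-165.4) + (0.923626)(-23.1) = 107.73 m.
1° of latitude spans 3600 × 31.00 = 111600 m, so Δφ = 107.73 / 111600 × 3600 = 3.475″.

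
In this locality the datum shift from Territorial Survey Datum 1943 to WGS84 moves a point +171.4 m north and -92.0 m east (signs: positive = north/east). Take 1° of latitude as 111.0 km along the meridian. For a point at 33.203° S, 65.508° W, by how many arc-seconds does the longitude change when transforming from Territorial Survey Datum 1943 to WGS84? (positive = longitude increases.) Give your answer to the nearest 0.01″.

At latitude -33.203°, cos φ = 0.836736.
1° of longitude at this latitude = 111.0 × cos φ = 92.88 km, so Δλ = -92.0 / 92877.7 = -0.0009906° = -3.566″.

Δλ = -3.57″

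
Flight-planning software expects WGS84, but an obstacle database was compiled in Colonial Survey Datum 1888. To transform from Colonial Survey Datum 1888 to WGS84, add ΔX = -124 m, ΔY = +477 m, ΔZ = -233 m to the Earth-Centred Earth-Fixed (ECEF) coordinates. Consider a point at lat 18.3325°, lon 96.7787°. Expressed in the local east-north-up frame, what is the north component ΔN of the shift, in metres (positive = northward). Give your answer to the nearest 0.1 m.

The local north axis is (−sin φ cos λ, −sin φ sin λ, cos φ), giving ΔN = -4.604 − 148.982 − 221.175 = -374.76 m.

ΔN = -374.8 m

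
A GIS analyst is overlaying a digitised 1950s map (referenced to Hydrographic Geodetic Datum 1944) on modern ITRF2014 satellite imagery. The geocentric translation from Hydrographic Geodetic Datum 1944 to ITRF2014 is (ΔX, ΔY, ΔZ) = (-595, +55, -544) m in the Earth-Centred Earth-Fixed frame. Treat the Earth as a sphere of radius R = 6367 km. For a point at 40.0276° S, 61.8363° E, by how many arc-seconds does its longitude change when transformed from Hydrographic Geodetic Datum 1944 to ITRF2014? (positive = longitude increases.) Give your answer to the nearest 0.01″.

Δλ = 23.29″

sin φ = -0.643157, cos φ = 0.765735, sin λ = 0.881603, cos λ = 0.471992.
East component: ΔE = −sin λ·ΔX + cos λ·ΔY = −(0.881603)(-595) + (0.471992)(55) = 550.51 m.
1° of latitude spans πR/180 = 111125 m; at latitude φ, 1° of longitude spans that × cos φ = 85092.4 m, so Δλ = 550.51 / 85092.4 × 3600 = 23.291″.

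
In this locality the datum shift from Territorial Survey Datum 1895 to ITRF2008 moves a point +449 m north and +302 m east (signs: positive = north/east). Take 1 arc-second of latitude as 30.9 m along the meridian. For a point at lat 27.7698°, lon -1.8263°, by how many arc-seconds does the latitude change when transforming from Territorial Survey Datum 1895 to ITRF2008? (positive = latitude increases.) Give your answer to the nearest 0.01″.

Δφ = 14.53″

1″ of latitude = 30.90 m, so Δφ = 449.0 / 30.90 = 14.531″.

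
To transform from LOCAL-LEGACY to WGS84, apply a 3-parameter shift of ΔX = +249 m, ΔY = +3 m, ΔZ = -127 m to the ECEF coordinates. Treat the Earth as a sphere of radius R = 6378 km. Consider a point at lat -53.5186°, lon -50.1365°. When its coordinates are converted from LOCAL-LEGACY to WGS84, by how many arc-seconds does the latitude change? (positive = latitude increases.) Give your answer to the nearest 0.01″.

Δφ = 1.65″

sin φ = -0.804050, cos φ = 0.594562, sin λ = -0.767574, cos λ = 0.640961.
North component: ΔN = −sin φ cos λ·ΔX − sin φ sin λ·ΔY + cos φ·ΔZ = −(-0.804050)(0.640961)(249) − (-0.804050)(-0.767574)(3) + (0.594562)(-127) = 50.96 m.
1° of latitude spans πR/180 = 111317 m, so Δφ = 50.96 / 111317 × 3600 = 1.648″.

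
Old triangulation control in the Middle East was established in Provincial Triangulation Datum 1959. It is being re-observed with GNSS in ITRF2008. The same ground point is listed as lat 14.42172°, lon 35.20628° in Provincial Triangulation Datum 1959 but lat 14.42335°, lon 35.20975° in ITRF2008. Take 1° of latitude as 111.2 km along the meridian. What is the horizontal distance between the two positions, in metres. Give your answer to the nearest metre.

Δφ = 14.42335° − 14.42172° = +0.00163°; Δλ = 35.20975° − 35.20628° = +0.00347°.
ΔN = Δφ × 111200 = 181.3 m; ΔE = Δλ × 111200 × cos(14.42172°) = +0.00347 × 111200 × 0.968489 = 373.7 m.
Distance = √(ΔE² + ΔN²) = √(373.7² + 181.3²) = 415.3 m.

415 m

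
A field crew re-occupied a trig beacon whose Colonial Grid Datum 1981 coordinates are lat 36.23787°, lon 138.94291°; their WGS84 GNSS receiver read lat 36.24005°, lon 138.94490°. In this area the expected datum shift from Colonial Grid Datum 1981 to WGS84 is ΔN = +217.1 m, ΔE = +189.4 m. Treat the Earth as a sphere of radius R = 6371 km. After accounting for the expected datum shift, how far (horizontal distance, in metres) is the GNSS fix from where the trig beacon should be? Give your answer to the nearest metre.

Observed coordinate differences: Δφ = +0.00218°, Δλ = +0.00199°.
Converting to metres (1° lat = 111195 m, cos φ = 0.806570): observed ΔN = 242.4 m, observed ΔE = 178.5 m.
Subtracting the expected shift leaves a residual of 242.4 − (217.1) = 25.3 m north and 178.5 − (189.4) = -10.9 m east.
Residual distance = √(25.3² + (-10.9)²) = 27.6 m.

28 m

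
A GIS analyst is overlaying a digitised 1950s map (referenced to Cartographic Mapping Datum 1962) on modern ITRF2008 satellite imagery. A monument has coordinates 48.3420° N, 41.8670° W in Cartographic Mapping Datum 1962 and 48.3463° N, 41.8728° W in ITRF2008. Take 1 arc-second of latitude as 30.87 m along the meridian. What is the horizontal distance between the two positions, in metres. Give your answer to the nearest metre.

Δφ = 48.3463° − 48.3420° = +0.0043°; Δλ = -41.8728° − -41.8670° = -0.0058°.
1° of latitude = 3600 × 30.87 = 111132 m.
ΔN = Δφ × 111132 = 477.9 m; ΔE = Δλ × 111132 × cos(48.3420°) = -0.0058 × 111132 × 0.664683 = -428.4 m.
Distance = √(ΔE² + ΔN²) = √((-428.4)² + 477.9²) = 641.8 m.

642 m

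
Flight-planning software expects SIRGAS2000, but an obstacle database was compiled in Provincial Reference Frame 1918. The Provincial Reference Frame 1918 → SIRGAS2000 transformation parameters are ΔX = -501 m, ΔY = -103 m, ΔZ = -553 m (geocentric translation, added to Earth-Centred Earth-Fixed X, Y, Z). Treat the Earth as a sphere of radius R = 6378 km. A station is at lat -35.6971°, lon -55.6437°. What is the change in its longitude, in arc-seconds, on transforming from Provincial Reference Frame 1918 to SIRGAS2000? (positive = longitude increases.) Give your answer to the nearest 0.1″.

Δλ = -18.8″

sin φ = -0.583500, cos φ = 0.812113, sin λ = -0.825544, cos λ = 0.564338.
East component: ΔE = −sin λ·ΔX + cos λ·ΔY = −(-0.825544)(-501) + (0.564338)(-103) = -471.72 m.
1° of latitude spans πR/180 = 111317 m; at latitude φ, 1° of longitude spans that × cos φ = 90402.1 m, so Δλ = -471.72 / 90402.1 × 3600 = -18.785″.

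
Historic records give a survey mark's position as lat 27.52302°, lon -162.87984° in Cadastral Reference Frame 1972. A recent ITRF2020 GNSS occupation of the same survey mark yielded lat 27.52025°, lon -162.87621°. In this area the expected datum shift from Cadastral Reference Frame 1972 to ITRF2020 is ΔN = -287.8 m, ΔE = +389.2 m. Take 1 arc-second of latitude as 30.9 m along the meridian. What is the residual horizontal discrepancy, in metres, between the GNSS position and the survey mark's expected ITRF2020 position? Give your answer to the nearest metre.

Observed coordinate differences: Δφ = -0.00277°, Δλ = +0.00363°.
Converting to metres (1° lat = 111240 m, cos φ = 0.886825): observed ΔN = -308.1 m, observed ΔE = 358.1 m.
Subtracting the expected shift leaves a residual of -308.1 − (-287.8) = -20.3 m north and 358.1 − (389.2) = -31.1 m east.
Residual distance = √((-20.3)² + (-31.1)²) = 37.2 m.

37 m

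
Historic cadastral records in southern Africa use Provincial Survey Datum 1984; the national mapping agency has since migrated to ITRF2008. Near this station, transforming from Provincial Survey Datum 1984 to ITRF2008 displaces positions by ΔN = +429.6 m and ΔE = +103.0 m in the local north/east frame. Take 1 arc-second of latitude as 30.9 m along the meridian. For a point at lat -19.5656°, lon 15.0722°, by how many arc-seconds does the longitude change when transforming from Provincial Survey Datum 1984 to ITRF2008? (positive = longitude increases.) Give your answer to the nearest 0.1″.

At latitude -19.5656°, cos φ = 0.942259.
1″ of longitude at this latitude = 30.90 × cos φ = 29.1158 m, so Δλ = 103.0 / 29.1158 = 3.538″.

Δλ = 3.5″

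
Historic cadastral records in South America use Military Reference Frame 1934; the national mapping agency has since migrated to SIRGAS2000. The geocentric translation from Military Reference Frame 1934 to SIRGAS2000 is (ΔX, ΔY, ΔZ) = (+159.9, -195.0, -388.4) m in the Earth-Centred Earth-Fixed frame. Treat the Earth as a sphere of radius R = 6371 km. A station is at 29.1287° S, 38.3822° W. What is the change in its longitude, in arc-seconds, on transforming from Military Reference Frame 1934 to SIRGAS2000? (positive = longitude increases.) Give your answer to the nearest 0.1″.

Δλ = -2.0″

sin φ = -0.486773, cos φ = 0.873529, sin λ = -0.620904, cos λ = 0.783886.
East component: ΔE = −sin λ·ΔX + cos λ·ΔY = −(-0.620904)(159.9) + (0.783886)(-195.0) = -53.58 m.
1° of latitude spans πR/180 = 111195 m; at latitude φ, 1° of longitude spans that × cos φ = 97131.9 m, so Δλ = -53.58 / 97131.9 × 3600 = -1.986″.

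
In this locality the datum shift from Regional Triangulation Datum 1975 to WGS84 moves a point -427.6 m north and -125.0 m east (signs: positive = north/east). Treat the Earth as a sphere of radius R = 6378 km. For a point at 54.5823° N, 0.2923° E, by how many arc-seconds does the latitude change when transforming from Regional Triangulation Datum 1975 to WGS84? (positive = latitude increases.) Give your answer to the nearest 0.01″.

On a sphere of radius R, 1 rad of latitude = R, so Δφ = ΔN / R = -427.6 / 6378000 = -6.7043e-05 rad = -13.829″.

Δφ = -13.83″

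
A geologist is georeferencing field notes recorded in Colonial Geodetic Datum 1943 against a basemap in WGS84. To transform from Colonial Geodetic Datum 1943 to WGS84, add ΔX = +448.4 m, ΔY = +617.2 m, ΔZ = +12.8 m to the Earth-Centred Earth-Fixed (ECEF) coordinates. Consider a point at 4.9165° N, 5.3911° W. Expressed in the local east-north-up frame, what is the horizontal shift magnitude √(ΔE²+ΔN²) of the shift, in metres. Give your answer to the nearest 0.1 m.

656.9 m

At φ = 4.9165°, λ = -5.3911°: sin φ = 0.085704, cos φ = 0.996321, sin λ = -0.093954, cos λ = 0.995577.
ΔE = −sin λ·ΔX + cos λ·ΔY = −(-0.093954)·(448.4) + (0.995577)·(617.2) = 656.60 m.
ΔN = −sin φ cos λ·ΔX − sin φ sin λ·ΔY + cos φ·ΔZ = −(0.085704)(0.995577)(448.4) − (0.085704)(-0.093954)(617.2) + (0.996321)(12.8) = -20.54 m.
Horizontal magnitude = √(ΔE² + ΔN²) = √(656.60² + (-20.54)²) = 656.92 m.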